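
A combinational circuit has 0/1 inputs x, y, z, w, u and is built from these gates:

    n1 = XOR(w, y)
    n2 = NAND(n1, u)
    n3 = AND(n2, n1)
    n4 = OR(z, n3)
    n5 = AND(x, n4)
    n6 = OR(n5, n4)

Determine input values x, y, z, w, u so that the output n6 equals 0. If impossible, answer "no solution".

n6 = OR(n5, n4) must be 0, so both n5 = 0 and n4 = 0.
n5 = AND(x, n4) must be 0, so at least one of x, n4 is 0.
Check with x=0, y=1, z=0, w=1, u=1:
n1 = XOR(w, y) = XOR(1, 1) = 0
n2 = NAND(n1, u) = NAND(0, 1) = 1
n3 = AND(n2, n1) = AND(1, 0) = 0
n4 = OR(z, n3) = OR(0, 0) = 0
n5 = AND(x, n4) = AND(0, 0) = 0
n6 = OR(n5, n4) = OR(0, 0) = 0
So n6 = 0 as required.

x=0, y=1, z=0, w=1, u=1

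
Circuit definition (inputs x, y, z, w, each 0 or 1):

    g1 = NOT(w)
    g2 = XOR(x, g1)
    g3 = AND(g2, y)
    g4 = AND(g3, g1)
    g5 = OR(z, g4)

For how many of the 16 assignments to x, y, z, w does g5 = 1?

9

g5 = OR(z, g4) must be 1, so at least one of z, g4 is 1.
Enumerating the 16 input combinations, 9 give g5 = 1 and 7 give g5 = 0.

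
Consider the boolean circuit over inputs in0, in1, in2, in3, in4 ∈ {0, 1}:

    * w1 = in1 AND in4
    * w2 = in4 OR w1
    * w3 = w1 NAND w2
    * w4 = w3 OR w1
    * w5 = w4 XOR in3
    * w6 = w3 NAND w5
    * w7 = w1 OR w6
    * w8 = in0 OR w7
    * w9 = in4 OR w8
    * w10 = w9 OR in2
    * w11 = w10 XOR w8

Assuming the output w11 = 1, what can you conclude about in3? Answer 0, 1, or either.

0

w11 = w10 XOR w8 must be 1, so w10 and w8 differ.
Every assignment with w11 = 1 has in3 = 0; there are 4 such assignment(s).
  in0=0, in1=0, in2=0, in3=0, in4=1
  in0=0, in1=0, in2=1, in3=0, in4=0
  in0=0, in1=0, in2=1, in3=0, in4=1
  in0=0, in1=1, in2=1, in3=0, in4=0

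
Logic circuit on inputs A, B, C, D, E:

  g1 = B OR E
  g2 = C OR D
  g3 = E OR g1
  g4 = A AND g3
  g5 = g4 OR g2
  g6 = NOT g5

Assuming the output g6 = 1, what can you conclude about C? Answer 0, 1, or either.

g6 = NOT g5 must be 1, so g5 = 0.
g5 = g4 OR g2 must be 0, so both g4 = 0 and g2 = 0.
Every assignment with g6 = 1 has C = 0; there are 5 such assignment(s).

0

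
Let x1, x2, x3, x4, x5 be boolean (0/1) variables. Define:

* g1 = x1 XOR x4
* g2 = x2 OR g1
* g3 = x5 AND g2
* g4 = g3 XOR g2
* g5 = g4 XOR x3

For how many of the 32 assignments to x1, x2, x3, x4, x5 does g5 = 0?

16

g5 = g4 XOR x3 must be 0, so g4 and x3 are equal.
Enumerating the 32 input combinations, 16 give g5 = 0 and 16 give g5 = 1.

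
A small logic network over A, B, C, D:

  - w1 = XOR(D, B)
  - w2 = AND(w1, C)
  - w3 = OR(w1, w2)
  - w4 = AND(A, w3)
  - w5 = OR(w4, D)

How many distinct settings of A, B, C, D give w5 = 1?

10

w5 = OR(w4, D) must be 1, so at least one of w4, D is 1.
Enumerating the 16 input combinations, 10 give w5 = 1 and 6 give w5 = 0.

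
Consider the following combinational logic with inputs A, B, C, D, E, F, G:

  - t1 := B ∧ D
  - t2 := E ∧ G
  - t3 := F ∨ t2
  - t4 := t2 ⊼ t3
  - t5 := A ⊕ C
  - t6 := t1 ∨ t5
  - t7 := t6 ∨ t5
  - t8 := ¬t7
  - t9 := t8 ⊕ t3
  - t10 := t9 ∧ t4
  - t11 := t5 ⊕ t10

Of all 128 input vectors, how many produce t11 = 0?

t11 = t5 ⊕ t10 must be 0, so t5 and t10 are equal.
Enumerating the 128 input combinations, 64 give t11 = 0 and 64 give t11 = 1.

64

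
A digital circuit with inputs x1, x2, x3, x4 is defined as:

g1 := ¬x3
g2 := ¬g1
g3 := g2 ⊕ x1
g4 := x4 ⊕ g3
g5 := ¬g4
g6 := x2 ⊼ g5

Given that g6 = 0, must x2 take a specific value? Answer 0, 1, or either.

g6 = x2 ⊼ g5 must be 0, so both x2 = 1 and g5 = 1.
g5 = ¬g4 must be 1, so g4 = 0.
Every assignment with g6 = 0 has x2 = 1; there are 4 such assignment(s).
  x1=0, x2=1, x3=0, x4=0
  x1=0, x2=1, x3=1, x4=1
  x1=1, x2=1, x3=0, x4=1
  x1=1, x2=1, x3=1, x4=0

1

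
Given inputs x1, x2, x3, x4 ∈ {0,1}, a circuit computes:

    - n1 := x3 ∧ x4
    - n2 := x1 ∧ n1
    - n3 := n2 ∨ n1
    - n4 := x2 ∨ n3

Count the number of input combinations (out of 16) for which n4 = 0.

6

n4 = x2 ∨ n3 must be 0, so both x2 = 0 and n3 = 0.
n3 = n2 ∨ n1 must be 0, so both n2 = 0 and n1 = 0.
n2 = x1 ∧ n1 must be 0, so at least one of x1, n1 is 0.
Satisfying assignments:
  x1=0, x2=0, x3=0, x4=0
  x1=0, x2=0, x3=0, x4=1
  x1=0, x2=0, x3=1, x4=0
  x1=1, x2=0, x3=0, x4=0
  x1=1, x2=0, x3=0, x4=1
  x1=1, x2=0, x3=1, x4=0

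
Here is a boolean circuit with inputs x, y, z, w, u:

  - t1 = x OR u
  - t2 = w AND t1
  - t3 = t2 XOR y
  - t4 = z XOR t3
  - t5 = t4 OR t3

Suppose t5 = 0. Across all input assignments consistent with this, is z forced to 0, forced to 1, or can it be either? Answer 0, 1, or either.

t5 = t4 OR t3 must be 0, so both t4 = 0 and t3 = 0.
Every assignment with t5 = 0 has z = 0; there are 8 such assignment(s).

0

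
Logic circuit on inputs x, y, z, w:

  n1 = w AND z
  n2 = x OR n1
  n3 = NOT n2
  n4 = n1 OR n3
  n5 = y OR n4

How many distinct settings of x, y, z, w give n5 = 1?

n5 = y OR n4 must be 1, so at least one of y, n4 is 1.
Enumerating the 16 input combinations, 13 give n5 = 1 and 3 give n5 = 0.

13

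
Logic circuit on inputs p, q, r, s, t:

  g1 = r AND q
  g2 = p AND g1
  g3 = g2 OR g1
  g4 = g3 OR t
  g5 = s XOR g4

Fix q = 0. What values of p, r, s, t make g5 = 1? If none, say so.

p=0, r=0, s=0, t=1

g5 = s XOR g4 must be 1, so s and g4 differ.
Check with q = 0 and p=0, r=0, s=0, t=1:
g1 = r AND q = 0 AND 0 = 0
g2 = p AND g1 = 0 AND 0 = 0
g3 = g2 OR g1 = 0 OR 0 = 0
g4 = g3 OR t = 0 OR 1 = 1
g5 = s XOR g4 = 0 XOR 1 = 1
So g5 = 1.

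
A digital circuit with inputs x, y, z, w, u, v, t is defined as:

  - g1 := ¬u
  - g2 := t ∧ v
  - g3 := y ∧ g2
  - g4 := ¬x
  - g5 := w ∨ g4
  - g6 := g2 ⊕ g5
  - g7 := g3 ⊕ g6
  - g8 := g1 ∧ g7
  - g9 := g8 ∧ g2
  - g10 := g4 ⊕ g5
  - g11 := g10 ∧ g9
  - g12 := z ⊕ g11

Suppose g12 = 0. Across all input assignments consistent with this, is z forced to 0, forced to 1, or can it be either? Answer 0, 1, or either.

either

Both values of z occur among assignments with g12 = 0:
  z=0: x=0, y=0, z=0, w=0, u=0, v=0, t=0
  z=1: x=1, y=1, z=1, w=1, u=0, v=1, t=1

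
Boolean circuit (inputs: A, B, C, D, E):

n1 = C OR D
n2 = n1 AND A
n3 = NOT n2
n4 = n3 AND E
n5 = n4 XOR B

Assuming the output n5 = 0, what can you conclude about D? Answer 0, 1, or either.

Both values of D occur among assignments with n5 = 0:
  D=0: A=0, B=0, C=0, D=0, E=0
  D=1: A=0, B=0, C=0, D=1, E=0

either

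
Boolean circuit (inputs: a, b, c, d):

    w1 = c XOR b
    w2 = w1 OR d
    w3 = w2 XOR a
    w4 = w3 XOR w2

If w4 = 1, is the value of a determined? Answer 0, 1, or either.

1

w4 = w3 XOR w2 must be 1, so w3 and w2 differ.
Every assignment with w4 = 1 has a = 1; there are 8 such assignment(s).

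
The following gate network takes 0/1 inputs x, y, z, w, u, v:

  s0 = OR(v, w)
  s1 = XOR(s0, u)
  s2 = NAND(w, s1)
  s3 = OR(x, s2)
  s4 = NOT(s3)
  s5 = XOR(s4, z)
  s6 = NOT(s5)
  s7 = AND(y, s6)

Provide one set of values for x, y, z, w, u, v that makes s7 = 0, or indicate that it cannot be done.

x=1, y=0, z=1, w=0, u=0, v=0

Check with x=1, y=0, z=1, w=0, u=0, v=0:
s0 = OR(v, w) = OR(0, 0) = 0
s1 = XOR(s0, u) = XOR(0, 0) = 0
s2 = NAND(w, s1) = NAND(0, 0) = 1
s3 = OR(x, s2) = OR(1, 1) = 1
s4 = NOT(s3) = NOT 1 = 0
s5 = XOR(s4, z) = XOR(0, 1) = 1
s6 = NOT(s5) = NOT 1 = 0
s7 = AND(y, s6) = AND(0, 0) = 0
So s7 = 0 as required.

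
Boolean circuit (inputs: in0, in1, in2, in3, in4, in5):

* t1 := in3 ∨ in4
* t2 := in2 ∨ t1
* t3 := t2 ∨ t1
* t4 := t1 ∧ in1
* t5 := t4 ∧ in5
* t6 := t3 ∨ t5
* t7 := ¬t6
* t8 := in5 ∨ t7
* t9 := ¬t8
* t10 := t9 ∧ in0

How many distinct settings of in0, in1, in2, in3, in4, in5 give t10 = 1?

14

t10 = t9 ∧ in0 must be 1, so both t9 = 1 and in0 = 1.
t9 = ¬t8 must be 1, so t8 = 0.
Enumerating the 64 input combinations, 14 give t10 = 1 and 50 give t10 = 0.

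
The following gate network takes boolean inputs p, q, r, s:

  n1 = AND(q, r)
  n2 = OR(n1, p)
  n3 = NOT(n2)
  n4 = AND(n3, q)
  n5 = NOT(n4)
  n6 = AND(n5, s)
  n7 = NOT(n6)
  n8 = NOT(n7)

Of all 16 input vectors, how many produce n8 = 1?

n8 = NOT(n7) must be 1, so n7 = 0.
Enumerating the 16 input combinations, 7 give n8 = 1 and 9 give n8 = 0.

7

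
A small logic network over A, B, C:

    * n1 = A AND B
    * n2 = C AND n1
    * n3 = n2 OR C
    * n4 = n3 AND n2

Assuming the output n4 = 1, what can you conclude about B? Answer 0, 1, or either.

n4 = n3 AND n2 must be 1, so both n3 = 1 and n2 = 1.
Every assignment with n4 = 1 has B = 1; there are 1 such assignment(s).
  A=1, B=1, C=1

1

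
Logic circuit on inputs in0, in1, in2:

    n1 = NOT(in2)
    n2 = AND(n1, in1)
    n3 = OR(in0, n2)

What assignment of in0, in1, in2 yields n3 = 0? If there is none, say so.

n3 = OR(in0, n2) must be 0, so both in0 = 0 and n2 = 0.
n2 = AND(n1, in1) must be 0, so at least one of n1, in1 is 0.
Check with in0=0, in1=0, in2=1:
n1 = NOT(in2) = NOT 1 = 0
n2 = AND(n1, in1) = AND(0, 0) = 0
n3 = OR(in0, n2) = OR(0, 0) = 0
So n3 = 0 as required.

in0=0, in1=0, in2=1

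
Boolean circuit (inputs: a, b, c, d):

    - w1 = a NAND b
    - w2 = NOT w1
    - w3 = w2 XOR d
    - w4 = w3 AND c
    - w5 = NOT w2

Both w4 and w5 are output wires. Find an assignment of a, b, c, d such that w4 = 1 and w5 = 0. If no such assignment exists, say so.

a=1, b=1, c=1, d=0

Check with a=1, b=1, c=1, d=0:
w1 = a NAND b = 1 NAND 1 = 0
w2 = NOT w1 = NOT 0 = 1
w3 = w2 XOR d = 1 XOR 0 = 1
w4 = w3 AND c = 1 AND 1 = 1
w5 = NOT w2 = NOT 1 = 0
So w4 = 1 and w5 = 0.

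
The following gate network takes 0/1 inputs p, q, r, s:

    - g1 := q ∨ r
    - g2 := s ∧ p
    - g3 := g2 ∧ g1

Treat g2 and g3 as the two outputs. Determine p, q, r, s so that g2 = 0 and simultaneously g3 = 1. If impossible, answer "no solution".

Across all 16 input combinations, none give both g2 = 0 and g3 = 1.

no solution exists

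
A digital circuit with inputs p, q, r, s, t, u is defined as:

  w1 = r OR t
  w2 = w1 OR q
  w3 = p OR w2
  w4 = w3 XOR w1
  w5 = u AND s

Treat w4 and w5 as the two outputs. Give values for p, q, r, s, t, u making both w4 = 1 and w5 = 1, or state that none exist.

p=1, q=0, r=0, s=1, t=0, u=1

Check with p=1, q=0, r=0, s=1, t=0, u=1:
w1 = r OR t = 0 OR 0 = 0
w2 = w1 OR q = 0 OR 0 = 0
w3 = p OR w2 = 1 OR 0 = 1
w4 = w3 XOR w1 = 1 XOR 0 = 1
w5 = u AND s = 1 AND 1 = 1
So w4 = 1 and w5 = 1.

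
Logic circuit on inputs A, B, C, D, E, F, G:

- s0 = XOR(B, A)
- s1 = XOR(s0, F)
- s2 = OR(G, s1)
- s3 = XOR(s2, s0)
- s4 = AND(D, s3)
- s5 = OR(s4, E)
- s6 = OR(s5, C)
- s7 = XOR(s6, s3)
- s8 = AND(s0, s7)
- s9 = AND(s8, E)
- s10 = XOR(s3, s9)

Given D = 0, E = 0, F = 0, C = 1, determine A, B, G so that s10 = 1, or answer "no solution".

A=1, B=1, G=1

s10 = XOR(s3, s9) must be 1, so s3 and s9 differ.
Check with D = 0, E = 0, F = 0, C = 1 and A=1, B=1, G=1:
s0 = XOR(B, A) = XOR(1, 1) = 0
s1 = XOR(s0, F) = XOR(0, 0) = 0
s2 = OR(G, s1) = OR(1, 0) = 1
s3 = XOR(s2, s0) = XOR(1, 0) = 1
s4 = AND(D, s3) = AND(0, 1) = 0
s5 = OR(s4, E) = OR(0, 0) = 0
s6 = OR(s5, C) = OR(0, 1) = 1
s7 = XOR(s6, s3) = XOR(1, 1) = 0
s8 = AND(s0, s7) = AND(0, 0) = 0
s9 = AND(s8, E) = AND(0, 0) = 0
s10 = XOR(s3, s9) = XOR(1, 0) = 1
So s10 = 1.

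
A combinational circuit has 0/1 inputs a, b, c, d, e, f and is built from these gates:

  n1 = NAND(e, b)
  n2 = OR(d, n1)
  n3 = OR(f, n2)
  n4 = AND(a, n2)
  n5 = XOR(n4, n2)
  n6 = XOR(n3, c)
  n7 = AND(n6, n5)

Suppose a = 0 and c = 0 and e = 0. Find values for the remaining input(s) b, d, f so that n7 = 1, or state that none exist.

b=1, d=0, f=0

n7 = AND(n6, n5) must be 1, so both n6 = 1 and n5 = 1.
Check with a = 0 and c = 0 and e = 0 and b=1, d=0, f=0:
n1 = NAND(e, b) = NAND(0, 1) = 1
n2 = OR(d, n1) = OR(0, 1) = 1
n3 = OR(f, n2) = OR(0, 1) = 1
n4 = AND(a, n2) = AND(0, 1) = 0
n5 = XOR(n4, n2) = XOR(0, 1) = 1
n6 = XOR(n3, c) = XOR(1, 0) = 1
n7 = AND(n6, n5) = AND(1, 1) = 1
So n7 = 1.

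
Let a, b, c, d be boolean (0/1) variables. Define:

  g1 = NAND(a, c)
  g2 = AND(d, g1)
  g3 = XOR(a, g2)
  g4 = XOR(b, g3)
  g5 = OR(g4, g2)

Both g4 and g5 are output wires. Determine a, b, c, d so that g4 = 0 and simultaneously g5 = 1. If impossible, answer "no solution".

Check with a=0 b=1 c=0 d=1:
g1 = NAND(a, c) = NAND(0, 0) = 1
g2 = AND(d, g1) = AND(1, 1) = 1
g3 = XOR(a, g2) = XOR(0, 1) = 1
g4 = XOR(b, g3) = XOR(1, 1) = 0
g5 = OR(g4, g2) = OR(0, 1) = 1
So g4 = 0 and g5 = 1.

a=0 b=1 c=0 d=1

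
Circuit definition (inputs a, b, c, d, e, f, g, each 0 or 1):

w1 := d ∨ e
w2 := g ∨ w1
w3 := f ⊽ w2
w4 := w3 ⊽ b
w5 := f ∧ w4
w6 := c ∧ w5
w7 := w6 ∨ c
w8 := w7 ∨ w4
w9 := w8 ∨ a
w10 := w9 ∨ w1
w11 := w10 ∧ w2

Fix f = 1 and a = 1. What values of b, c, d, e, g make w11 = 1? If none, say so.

w11 = w10 ∧ w2 must be 1, so both w10 = 1 and w2 = 1.
Check with f = 1 and a = 1 and b=0, c=1, d=0, e=1, g=1:
w1 = d ∨ e = 0 ∨ 1 = 1
w2 = g ∨ w1 = 1 ∨ 1 = 1
w3 = f ⊽ w2 = 1 ⊽ 1 = 0
w4 = w3 ⊽ b = 0 ⊽ 0 = 1
w5 = f ∧ w4 = 1 ∧ 1 = 1
w6 = c ∧ w5 = 1 ∧ 1 = 1
w7 = w6 ∨ c = 1 ∨ 1 = 1
w8 = w7 ∨ w4 = 1 ∨ 1 = 1
w9 = w8 ∨ a = 1 ∨ 1 = 1
w10 = w9 ∨ w1 = 1 ∨ 1 = 1
w11 = w10 ∧ w2 = 1 ∧ 1 = 1
So w11 = 1.

b=0 c=1 d=0 e=1 g=1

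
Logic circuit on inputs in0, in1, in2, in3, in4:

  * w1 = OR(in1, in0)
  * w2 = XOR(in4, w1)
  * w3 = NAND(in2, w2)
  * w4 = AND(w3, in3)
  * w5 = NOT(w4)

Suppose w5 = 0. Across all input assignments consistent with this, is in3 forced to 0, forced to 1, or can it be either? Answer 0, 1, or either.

w5 = NOT(w4) must be 0, so w4 = 1.
Every assignment with w5 = 0 has in3 = 1; there are 12 such assignment(s).

1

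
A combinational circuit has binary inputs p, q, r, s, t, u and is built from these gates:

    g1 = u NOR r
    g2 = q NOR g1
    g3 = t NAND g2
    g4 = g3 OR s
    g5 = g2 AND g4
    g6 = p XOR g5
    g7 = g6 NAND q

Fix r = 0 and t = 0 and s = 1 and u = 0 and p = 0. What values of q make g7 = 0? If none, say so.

With r = 0 and t = 0 and s = 1 and u = 0 and p = 0 fixed, none of the 2 settings of q give g7 = 0.
For example, with q=0:
g1 = u NOR r = 0 NOR 0 = 1
g2 = q NOR g1 = 0 NOR 1 = 0
g3 = t NAND g2 = 0 NAND 0 = 1
g4 = g3 OR s = 1 OR 1 = 1
g5 = g2 AND g4 = 0 AND 1 = 0
g6 = p XOR g5 = 0 XOR 0 = 0
g7 = g6 NAND q = 0 NAND 0 = 1
giving g7 = 1 ≠ 0.

no solution exists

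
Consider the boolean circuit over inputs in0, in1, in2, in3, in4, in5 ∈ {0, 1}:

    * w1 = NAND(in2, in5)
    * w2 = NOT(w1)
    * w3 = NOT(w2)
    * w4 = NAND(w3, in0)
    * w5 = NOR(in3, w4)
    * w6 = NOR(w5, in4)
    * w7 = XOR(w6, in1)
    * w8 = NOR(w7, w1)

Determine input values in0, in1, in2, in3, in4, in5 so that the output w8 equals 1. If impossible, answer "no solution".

w8 = NOR(w7, w1) must be 1, so both w7 = 0 and w1 = 0.
w7 = XOR(w6, in1) must be 0, so w6 and in1 are equal.
w1 = NAND(in2, in5) must be 0, so both in2 = 1 and in5 = 1.
Check with in0=1, in1=1, in2=1, in3=1, in4=0, in5=1:
w1 = NAND(in2, in5) = NAND(1, 1) = 0
w2 = NOT(w1) = NOT 0 = 1
w3 = NOT(w2) = NOT 1 = 0
w4 = NAND(w3, in0) = NAND(0, 1) = 1
w5 = NOR(in3, w4) = NOR(1, 1) = 0
w6 = NOR(w5, in4) = NOR(0, 0) = 1
w7 = XOR(w6, in1) = XOR(1, 1) = 0
w8 = NOR(w7, w1) = NOR(0, 0) = 1
So w8 = 1 as required.

in0=1, in1=1, in2=1, in3=1, in4=0, in5=1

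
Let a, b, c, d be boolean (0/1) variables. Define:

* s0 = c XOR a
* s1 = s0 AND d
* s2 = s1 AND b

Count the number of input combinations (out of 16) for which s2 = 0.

s2 = s1 AND b must be 0, so at least one of s1, b is 0.
Enumerating the 16 input combinations, 14 give s2 = 0 and 2 give s2 = 1.

14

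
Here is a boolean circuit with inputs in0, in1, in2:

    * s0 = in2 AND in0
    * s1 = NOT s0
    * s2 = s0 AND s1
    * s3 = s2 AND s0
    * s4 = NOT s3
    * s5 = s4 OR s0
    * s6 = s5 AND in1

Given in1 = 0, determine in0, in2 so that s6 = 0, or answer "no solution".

Check with in1 = 0 and in0=1, in2=1:
s0 = in2 AND in0 = 1 AND 1 = 1
s1 = NOT s0 = NOT 1 = 0
s2 = s0 AND s1 = 1 AND 0 = 0
s3 = s2 AND s0 = 0 AND 1 = 0
s4 = NOT s3 = NOT 0 = 1
s5 = s4 OR s0 = 1 OR 1 = 1
s6 = s5 AND in1 = 1 AND 0 = 0
So s6 = 0.

in0=1, in2=1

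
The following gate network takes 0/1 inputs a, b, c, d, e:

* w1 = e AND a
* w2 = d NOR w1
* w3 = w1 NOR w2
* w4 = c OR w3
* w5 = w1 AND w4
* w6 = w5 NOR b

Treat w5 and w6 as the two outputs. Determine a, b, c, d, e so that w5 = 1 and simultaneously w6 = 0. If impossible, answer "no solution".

a=1, b=1, c=1, d=0, e=1

Check with a=1, b=1, c=1, d=0, e=1:
w1 = e AND a = 1 AND 1 = 1
w2 = d NOR w1 = 0 NOR 1 = 0
w3 = w1 NOR w2 = 1 NOR 0 = 0
w4 = c OR w3 = 1 OR 0 = 1
w5 = w1 AND w4 = 1 AND 1 = 1
w6 = w5 NOR b = 1 NOR 1 = 0
So w5 = 1 and w6 = 0.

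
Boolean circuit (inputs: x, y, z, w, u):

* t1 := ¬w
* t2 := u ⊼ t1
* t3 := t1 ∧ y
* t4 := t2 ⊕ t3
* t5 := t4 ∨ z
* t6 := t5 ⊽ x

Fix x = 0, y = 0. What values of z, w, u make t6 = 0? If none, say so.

z=0, w=0, u=0

Check with x = 0, y = 0 and z=0, w=0, u=0:
t1 = ¬w = ¬0 = 1
t2 = u ⊼ t1 = 0 ⊼ 1 = 1
t3 = t1 ∧ y = 1 ∧ 0 = 0
t4 = t2 ⊕ t3 = 1 ⊕ 0 = 1
t5 = t4 ∨ z = 1 ∨ 0 = 1
t6 = t5 ⊽ x = 1 ⊽ 0 = 0
So t6 = 0.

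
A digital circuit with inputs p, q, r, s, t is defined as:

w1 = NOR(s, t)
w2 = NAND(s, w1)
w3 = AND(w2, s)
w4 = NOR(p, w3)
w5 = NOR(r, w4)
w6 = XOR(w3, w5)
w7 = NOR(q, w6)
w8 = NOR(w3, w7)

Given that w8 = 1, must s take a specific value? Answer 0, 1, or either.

w8 = NOR(w3, w7) must be 1, so both w3 = 0 and w7 = 0.
w3 = AND(w2, s) must be 0, so at least one of w2, s is 0.
w7 = NOR(q, w6) must be 0, so at least one of q, w6 is 1.
Every assignment with w8 = 1 has s = 0; there are 10 such assignment(s).

0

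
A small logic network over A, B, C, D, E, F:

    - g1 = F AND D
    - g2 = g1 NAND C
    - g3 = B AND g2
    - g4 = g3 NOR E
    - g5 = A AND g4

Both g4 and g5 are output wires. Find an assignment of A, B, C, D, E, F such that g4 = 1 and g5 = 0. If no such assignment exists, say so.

A=0, B=0, C=0, D=1, E=0, F=1

Check with A=0, B=0, C=0, D=1, E=0, F=1:
g1 = F AND D = 1 AND 1 = 1
g2 = g1 NAND C = 1 NAND 0 = 1
g3 = B AND g2 = 0 AND 1 = 0
g4 = g3 NOR E = 0 NOR 0 = 1
g5 = A AND g4 = 0 AND 1 = 0
So g4 = 1 and g5 = 0.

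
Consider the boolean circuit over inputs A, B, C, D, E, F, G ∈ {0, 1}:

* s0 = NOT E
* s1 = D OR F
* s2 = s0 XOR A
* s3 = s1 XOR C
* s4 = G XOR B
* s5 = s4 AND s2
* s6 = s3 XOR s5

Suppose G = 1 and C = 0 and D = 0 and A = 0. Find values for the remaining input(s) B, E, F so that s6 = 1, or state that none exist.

s6 = s3 XOR s5 must be 1, so s3 and s5 differ.
Check with G = 1 and C = 0 and D = 0 and A = 0 and B=0, E=1, F=1:
s0 = NOT E = NOT 1 = 0
s1 = D OR F = 0 OR 1 = 1
s2 = s0 XOR A = 0 XOR 0 = 0
s3 = s1 XOR C = 1 XOR 0 = 1
s4 = G XOR B = 1 XOR 0 = 1
s5 = s4 AND s2 = 1 AND 0 = 0
s6 = s3 XOR s5 = 1 XOR 0 = 1
So s6 = 1.

B=0, E=1, F=1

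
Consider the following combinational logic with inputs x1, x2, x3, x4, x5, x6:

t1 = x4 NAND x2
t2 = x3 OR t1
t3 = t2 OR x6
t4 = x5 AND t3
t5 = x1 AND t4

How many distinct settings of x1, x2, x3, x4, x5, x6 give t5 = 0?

t5 = x1 AND t4 must be 0, so at least one of x1, t4 is 0.
Enumerating the 64 input combinations, 49 give t5 = 0 and 15 give t5 = 1.

49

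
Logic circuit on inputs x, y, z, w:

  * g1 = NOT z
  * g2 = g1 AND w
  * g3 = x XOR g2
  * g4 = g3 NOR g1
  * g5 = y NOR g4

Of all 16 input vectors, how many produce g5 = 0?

10

g5 = y NOR g4 must be 0, so at least one of y, g4 is 1.
Enumerating the 16 input combinations, 10 give g5 = 0 and 6 give g5 = 1.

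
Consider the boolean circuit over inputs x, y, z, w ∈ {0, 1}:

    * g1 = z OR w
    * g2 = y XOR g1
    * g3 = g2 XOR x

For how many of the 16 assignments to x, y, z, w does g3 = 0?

g3 = g2 XOR x must be 0, so g2 and x are equal.
Enumerating the 16 input combinations, 8 give g3 = 0 and 8 give g3 = 1.

8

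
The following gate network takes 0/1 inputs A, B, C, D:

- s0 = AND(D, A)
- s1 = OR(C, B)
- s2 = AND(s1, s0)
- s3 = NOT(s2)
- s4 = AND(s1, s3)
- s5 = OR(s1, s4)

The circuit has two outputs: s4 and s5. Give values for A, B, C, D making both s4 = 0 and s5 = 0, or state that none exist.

Check with A=0, B=0, C=0, D=0:
s0 = AND(D, A) = AND(0, 0) = 0
s1 = OR(C, B) = OR(0, 0) = 0
s2 = AND(s1, s0) = AND(0, 0) = 0
s3 = NOT(s2) = NOT 0 = 1
s4 = AND(s1, s3) = AND(0, 1) = 0
s5 = OR(s1, s4) = OR(0, 0) = 0
So s4 = 0 and s5 = 0.

A=0, B=0, C=0, D=0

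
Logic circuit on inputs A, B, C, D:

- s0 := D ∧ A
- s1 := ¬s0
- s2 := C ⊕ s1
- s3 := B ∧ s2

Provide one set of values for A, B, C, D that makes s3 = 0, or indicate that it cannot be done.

s3 = B ∧ s2 must be 0, so at least one of B, s2 is 0.
Check with A=1, B=0, C=0, D=1:
s0 = D ∧ A = 1 ∧ 1 = 1
s1 = ¬s0 = ¬1 = 0
s2 = C ⊕ s1 = 0 ⊕ 0 = 0
s3 = B ∧ s2 = 0 ∧ 0 = 0
So s3 = 0 as required.

A=1, B=0, C=0, D=1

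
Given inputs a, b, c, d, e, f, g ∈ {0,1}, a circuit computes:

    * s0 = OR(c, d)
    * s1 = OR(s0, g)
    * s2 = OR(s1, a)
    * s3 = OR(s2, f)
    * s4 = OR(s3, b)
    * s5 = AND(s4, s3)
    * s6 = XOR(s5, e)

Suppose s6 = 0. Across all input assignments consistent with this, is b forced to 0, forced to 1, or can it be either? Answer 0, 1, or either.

either

Both values of b occur among assignments with s6 = 0:
  b=0: a=0, b=0, c=0, d=0, e=0, f=0, g=0
  b=1: a=0, b=1, c=0, d=0, e=0, f=0, g=0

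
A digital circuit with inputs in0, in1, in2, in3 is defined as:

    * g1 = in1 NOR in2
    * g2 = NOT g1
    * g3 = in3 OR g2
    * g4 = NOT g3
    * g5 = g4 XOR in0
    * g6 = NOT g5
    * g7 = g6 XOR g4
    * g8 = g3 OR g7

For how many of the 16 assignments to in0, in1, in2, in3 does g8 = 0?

g8 = g3 OR g7 must be 0, so both g3 = 0 and g7 = 0.
g3 = in3 OR g2 must be 0, so both in3 = 0 and g2 = 0.
Satisfying assignments:
  in0=1, in1=0, in2=0, in3=0

1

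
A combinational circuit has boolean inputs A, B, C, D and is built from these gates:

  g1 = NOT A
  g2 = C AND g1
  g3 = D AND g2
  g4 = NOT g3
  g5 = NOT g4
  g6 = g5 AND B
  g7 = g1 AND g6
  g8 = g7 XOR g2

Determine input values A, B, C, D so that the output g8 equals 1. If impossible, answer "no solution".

g8 = g7 XOR g2 must be 1, so g7 and g2 differ.
Check with A=0, B=0, C=1, D=0:
g1 = NOT A = NOT 0 = 1
g2 = C AND g1 = 1 AND 1 = 1
g3 = D AND g2 = 0 AND 1 = 0
g4 = NOT g3 = NOT 0 = 1
g5 = NOT g4 = NOT 1 = 0
g6 = g5 AND B = 0 AND 0 = 0
g7 = g1 AND g6 = 1 AND 0 = 0
g8 = g7 XOR g2 = 0 XOR 1 = 1
So g8 = 1 as required.

A=0, B=0, C=1, D=0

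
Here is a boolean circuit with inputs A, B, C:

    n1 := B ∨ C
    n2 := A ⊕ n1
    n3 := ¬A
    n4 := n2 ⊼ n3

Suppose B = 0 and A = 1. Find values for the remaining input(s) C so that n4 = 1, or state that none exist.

C=0

n4 = n2 ⊼ n3 must be 1, so at least one of n2, n3 is 0.
Check with B = 0 and A = 1 and C=0:
n1 = B ∨ C = 0 ∨ 0 = 0
n2 = A ⊕ n1 = 1 ⊕ 0 = 1
n3 = ¬A = ¬1 = 0
n4 = n2 ⊼ n3 = 1 ⊼ 0 = 1
So n4 = 1.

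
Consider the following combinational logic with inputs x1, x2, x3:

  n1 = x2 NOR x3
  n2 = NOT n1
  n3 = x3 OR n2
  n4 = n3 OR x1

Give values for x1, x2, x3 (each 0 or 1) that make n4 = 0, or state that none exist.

x1=0, x2=0, x3=0

n4 = n3 OR x1 must be 0, so both n3 = 0 and x1 = 0.
n3 = x3 OR n2 must be 0, so both x3 = 0 and n2 = 0.
n2 = NOT n1 must be 0, so n1 = 1.
Check with x1=0, x2=0, x3=0:
n1 = x2 NOR x3 = 0 NOR 0 = 1
n2 = NOT n1 = NOT 1 = 0
n3 = x3 OR n2 = 0 OR 0 = 0
n4 = n3 OR x1 = 0 OR 0 = 0
So n4 = 0 as required.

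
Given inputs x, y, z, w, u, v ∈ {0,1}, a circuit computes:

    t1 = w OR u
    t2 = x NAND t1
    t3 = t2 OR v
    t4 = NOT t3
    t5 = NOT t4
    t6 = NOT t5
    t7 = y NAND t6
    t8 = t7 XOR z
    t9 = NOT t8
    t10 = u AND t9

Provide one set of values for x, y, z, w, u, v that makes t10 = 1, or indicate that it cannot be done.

x=0, y=1, z=1, w=1, u=1, v=1

t10 = u AND t9 must be 1, so both u = 1 and t9 = 1.
Check with x=0, y=1, z=1, w=1, u=1, v=1:
t1 = w OR u = 1 OR 1 = 1
t2 = x NAND t1 = 0 NAND 1 = 1
t3 = t2 OR v = 1 OR 1 = 1
t4 = NOT t3 = NOT 1 = 0
t5 = NOT t4 = NOT 0 = 1
t6 = NOT t5 = NOT 1 = 0
t7 = y NAND t6 = 1 NAND 0 = 1
t8 = t7 XOR z = 1 XOR 1 = 0
t9 = NOT t8 = NOT 0 = 1
t10 = u AND t9 = 1 AND 1 = 1
So t10 = 1 as required.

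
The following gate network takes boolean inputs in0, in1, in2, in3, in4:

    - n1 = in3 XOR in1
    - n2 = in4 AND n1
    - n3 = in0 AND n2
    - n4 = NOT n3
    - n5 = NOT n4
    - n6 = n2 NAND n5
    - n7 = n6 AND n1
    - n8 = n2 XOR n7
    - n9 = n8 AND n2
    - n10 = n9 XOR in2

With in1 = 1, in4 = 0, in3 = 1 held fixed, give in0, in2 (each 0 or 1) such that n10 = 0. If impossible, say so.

n10 = n9 XOR in2 must be 0, so n9 and in2 are equal.
Check with in1 = 1, in4 = 0, in3 = 1 and in0=1, in2=0:
n1 = in3 XOR in1 = 1 XOR 1 = 0
n2 = in4 AND n1 = 0 AND 0 = 0
n3 = in0 AND n2 = 1 AND 0 = 0
n4 = NOT n3 = NOT 0 = 1
n5 = NOT n4 = NOT 1 = 0
n6 = n2 NAND n5 = 0 NAND 0 = 1
n7 = n6 AND n1 = 1 AND 0 = 0
n8 = n2 XOR n7 = 0 XOR 0 = 0
n9 = n8 AND n2 = 0 AND 0 = 0
n10 = n9 XOR in2 = 0 XOR 0 = 0
So n10 = 0.

in0=1, in2=0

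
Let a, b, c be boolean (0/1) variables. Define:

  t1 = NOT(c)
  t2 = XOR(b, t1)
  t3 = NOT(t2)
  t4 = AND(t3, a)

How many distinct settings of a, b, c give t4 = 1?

t4 = AND(t3, a) must be 1, so both t3 = 1 and a = 1.
t3 = NOT(t2) must be 1, so t2 = 0.
Enumerating the 8 input combinations, 2 give t4 = 1 and 6 give t4 = 0.

2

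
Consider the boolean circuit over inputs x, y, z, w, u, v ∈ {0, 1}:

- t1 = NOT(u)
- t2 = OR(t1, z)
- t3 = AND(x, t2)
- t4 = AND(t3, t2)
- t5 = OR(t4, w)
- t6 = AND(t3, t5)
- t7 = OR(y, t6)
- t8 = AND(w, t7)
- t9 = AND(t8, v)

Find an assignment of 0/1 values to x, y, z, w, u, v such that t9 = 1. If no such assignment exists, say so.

t9 = AND(t8, v) must be 1, so both t8 = 1 and v = 1.
t8 = AND(w, t7) must be 1, so both w = 1 and t7 = 1.
Check with x=0 y=1 z=0 w=1 u=0 v=1:
t1 = NOT(u) = NOT 0 = 1
t2 = OR(t1, z) = OR(1, 0) = 1
t3 = AND(x, t2) = AND(0, 1) = 0
t4 = AND(t3, t2) = AND(0, 1) = 0
t5 = OR(t4, w) = OR(0, 1) = 1
t6 = AND(t3, t5) = AND(0, 1) = 0
t7 = OR(y, t6) = OR(1, 0) = 1
t8 = AND(w, t7) = AND(1, 1) = 1
t9 = AND(t8, v) = AND(1, 1) = 1
So t9 = 1 as required.

x=0 y=1 z=0 w=1 u=0 v=1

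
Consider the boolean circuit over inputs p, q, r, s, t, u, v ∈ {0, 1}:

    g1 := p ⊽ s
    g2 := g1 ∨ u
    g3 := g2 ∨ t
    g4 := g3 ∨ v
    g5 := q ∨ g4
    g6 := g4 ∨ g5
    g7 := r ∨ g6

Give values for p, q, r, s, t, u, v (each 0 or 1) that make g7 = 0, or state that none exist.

g7 = r ∨ g6 must be 0, so both r = 0 and g6 = 0.
Check with p=1, q=0, r=0, s=1, t=0, u=0, v=0:
g1 = p ⊽ s = 1 ⊽ 1 = 0
g2 = g1 ∨ u = 0 ∨ 0 = 0
g3 = g2 ∨ t = 0 ∨ 0 = 0
g4 = g3 ∨ v = 0 ∨ 0 = 0
g5 = q ∨ g4 = 0 ∨ 0 = 0
g6 = g4 ∨ g5 = 0 ∨ 0 = 0
g7 = r ∨ g6 = 0 ∨ 0 = 0
So g7 = 0 as required.

p=1, q=0, r=0, s=1, t=0, u=0, v=0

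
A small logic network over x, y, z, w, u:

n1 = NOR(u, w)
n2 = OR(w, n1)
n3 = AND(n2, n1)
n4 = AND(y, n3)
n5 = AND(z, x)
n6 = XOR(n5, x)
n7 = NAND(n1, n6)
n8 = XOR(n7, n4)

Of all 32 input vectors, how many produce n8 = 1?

28

n8 = XOR(n7, n4) must be 1, so n7 and n4 differ.
Enumerating the 32 input combinations, 28 give n8 = 1 and 4 give n8 = 0.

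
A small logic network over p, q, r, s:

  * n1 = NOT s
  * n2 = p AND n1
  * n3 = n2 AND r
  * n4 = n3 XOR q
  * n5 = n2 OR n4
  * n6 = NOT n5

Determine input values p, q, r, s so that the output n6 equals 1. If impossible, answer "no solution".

p=0 q=0 r=0 s=1

n6 = NOT n5 must be 1, so n5 = 0.
Check with p=0 q=0 r=0 s=1:
n1 = NOT s = NOT 1 = 0
n2 = p AND n1 = 0 AND 0 = 0
n3 = n2 AND r = 0 AND 0 = 0
n4 = n3 XOR q = 0 XOR 0 = 0
n5 = n2 OR n4 = 0 OR 0 = 0
n6 = NOT n5 = NOT 0 = 1
So n6 = 1 as required.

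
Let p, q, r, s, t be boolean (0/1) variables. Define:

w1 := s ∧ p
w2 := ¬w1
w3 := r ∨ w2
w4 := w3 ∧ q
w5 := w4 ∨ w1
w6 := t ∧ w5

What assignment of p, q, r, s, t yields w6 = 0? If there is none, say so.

p=0 q=0 r=0 s=0 t=1

w6 = t ∧ w5 must be 0, so at least one of t, w5 is 0.
Check with p=0 q=0 r=0 s=0 t=1:
w1 = s ∧ p = 0 ∧ 0 = 0
w2 = ¬w1 = ¬0 = 1
w3 = r ∨ w2 = 0 ∨ 1 = 1
w4 = w3 ∧ q = 1 ∧ 0 = 0
w5 = w4 ∨ w1 = 0 ∨ 0 = 0
w6 = t ∧ w5 = 1 ∧ 0 = 0
So w6 = 0 as required.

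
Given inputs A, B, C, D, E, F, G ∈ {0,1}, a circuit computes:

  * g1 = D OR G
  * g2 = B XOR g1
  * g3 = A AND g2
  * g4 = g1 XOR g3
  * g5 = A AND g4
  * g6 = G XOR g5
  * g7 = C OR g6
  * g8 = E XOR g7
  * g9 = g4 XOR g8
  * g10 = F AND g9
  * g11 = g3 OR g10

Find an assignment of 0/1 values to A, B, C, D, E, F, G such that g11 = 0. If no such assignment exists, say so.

Check with A=1, B=1, C=1, D=1, E=0, F=1, G=1:
g1 = D OR G = 1 OR 1 = 1
g2 = B XOR g1 = 1 XOR 1 = 0
g3 = A AND g2 = 1 AND 0 = 0
g4 = g1 XOR g3 = 1 XOR 0 = 1
g5 = A AND g4 = 1 AND 1 = 1
g6 = G XOR g5 = 1 XOR 1 = 0
g7 = C OR g6 = 1 OR 0 = 1
g8 = E XOR g7 = 0 XOR 1 = 1
g9 = g4 XOR g8 = 1 XOR 1 = 0
g10 = F AND g9 = 1 AND 0 = 0
g11 = g3 OR g10 = 0 OR 0 = 0
So g11 = 0 as required.

A=1, B=1, C=1, D=1, E=0, F=1, G=1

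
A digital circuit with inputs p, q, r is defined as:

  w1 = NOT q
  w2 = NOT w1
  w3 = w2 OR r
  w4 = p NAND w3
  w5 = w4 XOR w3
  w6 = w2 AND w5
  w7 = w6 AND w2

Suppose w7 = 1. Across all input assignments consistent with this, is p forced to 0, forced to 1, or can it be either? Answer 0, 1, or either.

w7 = w6 AND w2 must be 1, so both w6 = 1 and w2 = 1.
w6 = w2 AND w5 must be 1, so both w2 = 1 and w5 = 1.
w2 = NOT w1 must be 1, so w1 = 0.
Every assignment with w7 = 1 has p = 1; there are 2 such assignment(s).
  p=1, q=1, r=0
  p=1, q=1, r=1

1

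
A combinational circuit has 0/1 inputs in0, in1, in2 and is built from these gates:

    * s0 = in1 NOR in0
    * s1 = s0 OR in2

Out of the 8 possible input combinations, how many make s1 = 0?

3

s1 = s0 OR in2 must be 0, so both s0 = 0 and in2 = 0.
s0 = in1 NOR in0 must be 0, so at least one of in1, in0 is 1.
Satisfying assignments:
  in0=0, in1=1, in2=0
  in0=1, in1=0, in2=0
  in0=1, in1=1, in2=0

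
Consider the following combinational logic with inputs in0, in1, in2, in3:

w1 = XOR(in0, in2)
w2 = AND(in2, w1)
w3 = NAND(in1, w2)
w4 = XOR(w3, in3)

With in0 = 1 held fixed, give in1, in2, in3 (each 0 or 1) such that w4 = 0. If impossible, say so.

in1=0 in2=1 in3=1

w4 = XOR(w3, in3) must be 0, so w3 and in3 are equal.
Check with in0 = 1 and in1=0, in2=1, in3=1:
w1 = XOR(in0, in2) = XOR(1, 1) = 0
w2 = AND(in2, w1) = AND(1, 0) = 0
w3 = NAND(in1, w2) = NAND(0, 0) = 1
w4 = XOR(w3, in3) = XOR(1, 1) = 0
So w4 = 0.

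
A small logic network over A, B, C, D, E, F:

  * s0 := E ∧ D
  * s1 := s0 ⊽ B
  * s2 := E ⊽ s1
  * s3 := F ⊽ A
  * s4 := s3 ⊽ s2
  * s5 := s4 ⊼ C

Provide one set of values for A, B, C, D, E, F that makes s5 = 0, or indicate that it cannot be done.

A=1, B=0, C=1, D=1, E=0, F=1

s5 = s4 ⊼ C must be 0, so both s4 = 1 and C = 1.
s4 = s3 ⊽ s2 must be 1, so both s3 = 0 and s2 = 0.
s3 = F ⊽ A must be 0, so at least one of F, A is 1.
Check with A=1, B=0, C=1, D=1, E=0, F=1:
s0 = E ∧ D = 0 ∧ 1 = 0
s1 = s0 ⊽ B = 0 ⊽ 0 = 1
s2 = E ⊽ s1 = 0 ⊽ 1 = 0
s3 = F ⊽ A = 1 ⊽ 1 = 0
s4 = s3 ⊽ s2 = 0 ⊽ 0 = 1
s5 = s4 ⊼ C = 1 ⊼ 1 = 0
So s5 = 0 as required.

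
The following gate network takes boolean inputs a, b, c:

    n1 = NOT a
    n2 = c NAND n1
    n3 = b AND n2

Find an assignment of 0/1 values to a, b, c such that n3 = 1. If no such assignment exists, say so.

a=1, b=1, c=0

n3 = b AND n2 must be 1, so both b = 1 and n2 = 1.
n2 = c NAND n1 must be 1, so at least one of c, n1 is 0.
Check with a=1, b=1, c=0:
n1 = NOT a = NOT 1 = 0
n2 = c NAND n1 = 0 NAND 0 = 1
n3 = b AND n2 = 1 AND 1 = 1
So n3 = 1 as required.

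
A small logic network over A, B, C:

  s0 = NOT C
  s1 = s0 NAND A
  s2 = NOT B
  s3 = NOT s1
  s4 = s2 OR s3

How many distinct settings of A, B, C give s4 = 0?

s4 = s2 OR s3 must be 0, so both s2 = 0 and s3 = 0.
s2 = NOT B must be 0, so B = 1.
s3 = NOT s1 must be 0, so s1 = 1.
Enumerating the 8 input combinations, 3 give s4 = 0 and 5 give s4 = 1.

3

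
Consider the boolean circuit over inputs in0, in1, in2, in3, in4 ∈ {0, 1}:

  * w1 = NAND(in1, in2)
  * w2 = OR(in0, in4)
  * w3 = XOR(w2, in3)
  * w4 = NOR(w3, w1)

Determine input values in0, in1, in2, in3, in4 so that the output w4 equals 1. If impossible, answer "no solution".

in0=1, in1=1, in2=1, in3=1, in4=0

w4 = NOR(w3, w1) must be 1, so both w3 = 0 and w1 = 0.
w3 = XOR(w2, in3) must be 0, so w2 and in3 are equal.
Check with in0=1, in1=1, in2=1, in3=1, in4=0:
w1 = NAND(in1, in2) = NAND(1, 1) = 0
w2 = OR(in0, in4) = OR(1, 0) = 1
w3 = XOR(w2, in3) = XOR(1, 1) = 0
w4 = NOR(w3, w1) = NOR(0, 0) = 1
So w4 = 1 as required.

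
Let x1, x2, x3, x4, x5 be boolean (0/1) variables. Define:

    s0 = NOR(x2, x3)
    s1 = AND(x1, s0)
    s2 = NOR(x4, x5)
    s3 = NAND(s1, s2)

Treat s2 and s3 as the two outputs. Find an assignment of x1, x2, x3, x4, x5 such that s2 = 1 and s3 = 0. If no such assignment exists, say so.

x1=1, x2=0, x3=0, x4=0, x5=0

Check with x1=1, x2=0, x3=0, x4=0, x5=0:
s0 = NOR(x2, x3) = NOR(0, 0) = 1
s1 = AND(x1, s0) = AND(1, 1) = 1
s2 = NOR(x4, x5) = NOR(0, 0) = 1
s3 = NAND(s1, s2) = NAND(1, 1) = 0
So s2 = 1 and s3 = 0.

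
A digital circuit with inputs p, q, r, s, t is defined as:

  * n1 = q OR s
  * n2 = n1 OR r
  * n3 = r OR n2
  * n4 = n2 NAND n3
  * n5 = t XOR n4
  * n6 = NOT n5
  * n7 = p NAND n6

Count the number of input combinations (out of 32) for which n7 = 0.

n7 = p NAND n6 must be 0, so both p = 1 and n6 = 1.
n6 = NOT n5 must be 1, so n5 = 0.
Enumerating the 32 input combinations, 8 give n7 = 0 and 24 give n7 = 1.

8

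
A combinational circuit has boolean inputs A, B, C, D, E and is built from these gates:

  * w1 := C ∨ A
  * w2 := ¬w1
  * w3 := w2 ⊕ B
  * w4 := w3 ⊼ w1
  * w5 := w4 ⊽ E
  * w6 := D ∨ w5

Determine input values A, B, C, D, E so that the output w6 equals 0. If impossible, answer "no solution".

Check with A=0 B=0 C=1 D=0 E=0:
w1 = C ∨ A = 1 ∨ 0 = 1
w2 = ¬w1 = ¬1 = 0
w3 = w2 ⊕ B = 0 ⊕ 0 = 0
w4 = w3 ⊼ w1 = 0 ⊼ 1 = 1
w5 = w4 ⊽ E = 1 ⊽ 0 = 0
w6 = D ∨ w5 = 0 ∨ 0 = 0
So w6 = 0 as required.

A=0 B=0 C=1 D=0 E=0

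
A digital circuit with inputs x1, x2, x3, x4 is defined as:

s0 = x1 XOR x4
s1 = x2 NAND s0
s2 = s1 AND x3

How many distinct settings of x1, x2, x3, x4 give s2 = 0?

s2 = s1 AND x3 must be 0, so at least one of s1, x3 is 0.
Enumerating the 16 input combinations, 10 give s2 = 0 and 6 give s2 = 1.

10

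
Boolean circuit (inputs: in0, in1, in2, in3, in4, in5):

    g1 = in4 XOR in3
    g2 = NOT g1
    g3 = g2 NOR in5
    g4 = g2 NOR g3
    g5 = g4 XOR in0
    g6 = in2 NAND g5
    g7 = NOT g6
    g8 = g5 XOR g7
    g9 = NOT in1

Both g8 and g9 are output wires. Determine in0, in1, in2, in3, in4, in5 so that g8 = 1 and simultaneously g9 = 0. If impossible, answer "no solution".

Check with in0=1 in1=1 in2=0 in3=1 in4=0 in5=0:
g1 = in4 XOR in3 = 0 XOR 1 = 1
g2 = NOT g1 = NOT 1 = 0
g3 = g2 NOR in5 = 0 NOR 0 = 1
g4 = g2 NOR g3 = 0 NOR 1 = 0
g5 = g4 XOR in0 = 0 XOR 1 = 1
g6 = in2 NAND g5 = 0 NAND 1 = 1
g7 = NOT g6 = NOT 1 = 0
g8 = g5 XOR g7 = 1 XOR 0 = 1
g9 = NOT in1 = NOT 1 = 0
So g8 = 1 and g9 = 0.

in0=1 in1=1 in2=0 in3=1 in4=0 in5=0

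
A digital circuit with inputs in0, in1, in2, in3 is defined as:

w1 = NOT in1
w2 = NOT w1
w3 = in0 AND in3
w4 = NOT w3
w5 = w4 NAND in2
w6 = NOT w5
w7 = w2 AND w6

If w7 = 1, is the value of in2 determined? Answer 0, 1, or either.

1

w7 = w2 AND w6 must be 1, so both w2 = 1 and w6 = 1.
w2 = NOT w1 must be 1, so w1 = 0.
Every assignment with w7 = 1 has in2 = 1; there are 3 such assignment(s).
  in0=0, in1=1, in2=1, in3=0
  in0=0, in1=1, in2=1, in3=1
  in0=1, in1=1, in2=1, in3=0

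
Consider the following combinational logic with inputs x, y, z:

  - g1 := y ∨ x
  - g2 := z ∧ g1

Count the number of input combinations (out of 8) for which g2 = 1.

3

g2 = z ∧ g1 must be 1, so both z = 1 and g1 = 1.
g1 = y ∨ x must be 1, so at least one of y, x is 1.
Enumerating the 8 input combinations, 3 give g2 = 1 and 5 give g2 = 0.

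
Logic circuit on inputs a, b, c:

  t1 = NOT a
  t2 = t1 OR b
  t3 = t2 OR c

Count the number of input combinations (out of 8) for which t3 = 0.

1

t3 = t2 OR c must be 0, so both t2 = 0 and c = 0.
t2 = t1 OR b must be 0, so both t1 = 0 and b = 0.
t1 = NOT a must be 0, so a = 1.
Satisfying assignments:
  a=1, b=0, c=0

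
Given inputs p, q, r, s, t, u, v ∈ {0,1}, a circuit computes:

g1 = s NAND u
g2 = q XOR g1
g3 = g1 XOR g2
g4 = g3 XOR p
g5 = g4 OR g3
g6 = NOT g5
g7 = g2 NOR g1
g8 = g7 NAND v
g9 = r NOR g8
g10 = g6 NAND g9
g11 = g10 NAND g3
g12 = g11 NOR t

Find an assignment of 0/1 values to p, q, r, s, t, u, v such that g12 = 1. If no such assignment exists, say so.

p=1, q=1, r=1, s=0, t=0, u=0, v=0

g12 = g11 NOR t must be 1, so both g11 = 0 and t = 0.
g11 = g10 NAND g3 must be 0, so both g10 = 1 and g3 = 1.
Check with p=1, q=1, r=1, s=0, t=0, u=0, v=0:
g1 = s NAND u = 0 NAND 0 = 1
g2 = q XOR g1 = 1 XOR 1 = 0
g3 = g1 XOR g2 = 1 XOR 0 = 1
g4 = g3 XOR p = 1 XOR 1 = 0
g5 = g4 OR g3 = 0 OR 1 = 1
g6 = NOT g5 = NOT 1 = 0
g7 = g2 NOR g1 = 0 NOR 1 = 0
g8 = g7 NAND v = 0 NAND 0 = 1
g9 = r NOR g8 = 1 NOR 1 = 0
g10 = g6 NAND g9 = 0 NAND 0 = 1
g11 = g10 NAND g3 = 1 NAND 1 = 0
g12 = g11 NOR t = 0 NOR 0 = 1
So g12 = 1 as required.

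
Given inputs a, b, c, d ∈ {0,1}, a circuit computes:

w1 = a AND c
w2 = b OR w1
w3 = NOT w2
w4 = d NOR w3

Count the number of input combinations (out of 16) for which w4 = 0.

w4 = d NOR w3 must be 0, so at least one of d, w3 is 1.
Enumerating the 16 input combinations, 11 give w4 = 0 and 5 give w4 = 1.

11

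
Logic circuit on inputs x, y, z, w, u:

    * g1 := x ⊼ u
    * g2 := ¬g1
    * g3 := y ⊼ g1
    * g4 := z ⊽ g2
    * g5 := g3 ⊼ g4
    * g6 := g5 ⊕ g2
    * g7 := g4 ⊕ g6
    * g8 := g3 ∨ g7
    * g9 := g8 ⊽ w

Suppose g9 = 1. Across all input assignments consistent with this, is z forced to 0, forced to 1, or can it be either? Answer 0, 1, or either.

g9 = g8 ⊽ w must be 1, so both g8 = 0 and w = 0.
g8 = g3 ∨ g7 must be 0, so both g3 = 0 and g7 = 0.
Every assignment with g9 = 1 has z = 0; there are 3 such assignment(s).
  x=0, y=1, z=0, w=0, u=0
  x=0, y=1, z=0, w=0, u=1
  x=1, y=1, z=0, w=0, u=0

0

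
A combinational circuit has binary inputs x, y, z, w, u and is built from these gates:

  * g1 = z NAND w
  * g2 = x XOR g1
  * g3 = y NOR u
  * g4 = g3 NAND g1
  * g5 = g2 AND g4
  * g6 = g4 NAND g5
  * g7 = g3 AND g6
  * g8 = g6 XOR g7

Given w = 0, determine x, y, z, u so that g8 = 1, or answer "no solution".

x=1, y=0, z=0, u=1

Check with w = 0 and x=1, y=0, z=0, u=1:
g1 = z NAND w = 0 NAND 0 = 1
g2 = x XOR g1 = 1 XOR 1 = 0
g3 = y NOR u = 0 NOR 1 = 0
g4 = g3 NAND g1 = 0 NAND 1 = 1
g5 = g2 AND g4 = 0 AND 1 = 0
g6 = g4 NAND g5 = 1 NAND 0 = 1
g7 = g3 AND g6 = 0 AND 1 = 0
g8 = g6 XOR g7 = 1 XOR 0 = 1
So g8 = 1.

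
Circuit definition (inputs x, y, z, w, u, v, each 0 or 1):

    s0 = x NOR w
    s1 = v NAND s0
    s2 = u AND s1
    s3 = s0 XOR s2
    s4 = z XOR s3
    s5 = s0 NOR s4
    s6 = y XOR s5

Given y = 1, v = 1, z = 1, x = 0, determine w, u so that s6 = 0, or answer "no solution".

s6 = y XOR s5 must be 0, so y and s5 are equal.
Check with y = 1, v = 1, z = 1, x = 0 and w=1, u=1:
s0 = x NOR w = 0 NOR 1 = 0
s1 = v NAND s0 = 1 NAND 0 = 1
s2 = u AND s1 = 1 AND 1 = 1
s3 = s0 XOR s2 = 0 XOR 1 = 1
s4 = z XOR s3 = 1 XOR 1 = 0
s5 = s0 NOR s4 = 0 NOR 0 = 1
s6 = y XOR s5 = 1 XOR 1 = 0
So s6 = 0.

w=1, u=1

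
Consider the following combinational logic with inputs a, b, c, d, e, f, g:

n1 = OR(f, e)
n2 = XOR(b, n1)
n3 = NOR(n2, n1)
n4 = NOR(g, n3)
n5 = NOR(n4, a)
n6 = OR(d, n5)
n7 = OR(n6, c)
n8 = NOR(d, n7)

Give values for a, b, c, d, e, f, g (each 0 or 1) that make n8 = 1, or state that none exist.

Check with a=0, b=1, c=0, d=0, e=0, f=0, g=0:
n1 = OR(f, e) = OR(0, 0) = 0
n2 = XOR(b, n1) = XOR(1, 0) = 1
n3 = NOR(n2, n1) = NOR(1, 0) = 0
n4 = NOR(g, n3) = NOR(0, 0) = 1
n5 = NOR(n4, a) = NOR(1, 0) = 0
n6 = OR(d, n5) = OR(0, 0) = 0
n7 = OR(n6, c) = OR(0, 0) = 0
n8 = NOR(d, n7) = NOR(0, 0) = 1
So n8 = 1 as required.

a=0, b=1, c=0, d=0, e=0, f=0, g=0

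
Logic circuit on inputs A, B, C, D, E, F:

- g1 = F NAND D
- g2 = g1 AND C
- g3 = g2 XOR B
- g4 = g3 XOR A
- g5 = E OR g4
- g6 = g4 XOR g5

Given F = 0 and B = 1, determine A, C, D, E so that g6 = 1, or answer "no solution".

A=1, C=0, D=0, E=1

Check with F = 0 and B = 1 and A=1, C=0, D=0, E=1:
g1 = F NAND D = 0 NAND 0 = 1
g2 = g1 AND C = 1 AND 0 = 0
g3 = g2 XOR B = 0 XOR 1 = 1
g4 = g3 XOR A = 1 XOR 1 = 0
g5 = E OR g4 = 1 OR 0 = 1
g6 = g4 XOR g5 = 0 XOR 1 = 1
So g6 = 1.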